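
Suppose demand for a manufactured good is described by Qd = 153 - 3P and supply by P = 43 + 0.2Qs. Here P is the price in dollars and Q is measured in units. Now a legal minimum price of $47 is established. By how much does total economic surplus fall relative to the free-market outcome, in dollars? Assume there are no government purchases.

2.4

Rearranging supply gives Qs = 5P - 215. Setting quantity demanded equal to quantity supplied, 153 - 3P = 5P - 215, gives P* = 46 and Q* = 15.
The floor of 47 is above the equilibrium price 46, so it binds.
At P = 47: Qd = 153 - 3·47 = 12 and Qs = 5·47 - 215 = 20.
Quantity traded falls to 12. At Q = 12 the demand price is (153 - 12)/3 = 47 and the supply price is (215 + 12)/5 = 45.4.
Deadweight loss = ½ · (47 - 45.4) · (15 - 12) = ½ · 1.6 · 3 = 2.4.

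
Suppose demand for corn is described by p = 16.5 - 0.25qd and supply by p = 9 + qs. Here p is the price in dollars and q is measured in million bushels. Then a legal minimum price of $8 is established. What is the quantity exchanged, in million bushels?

Rearranging demand gives qd = 66 - 4p; rearranging supply gives qs = p - 9. In a free market, 66 - 4p = p - 9 gives the equilibrium p* = 15, q* = 6.
Since 8 is below p* = 15, the floor does not bind and the free-market outcome prevails.

6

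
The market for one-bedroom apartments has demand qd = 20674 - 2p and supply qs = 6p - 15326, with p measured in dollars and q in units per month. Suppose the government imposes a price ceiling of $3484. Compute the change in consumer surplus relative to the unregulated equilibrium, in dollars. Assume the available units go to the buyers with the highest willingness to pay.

Equilibrium: 20674 - 2p = 6p - 15326, so 36000 = 8p and p* = 4500, q* = 11674.
Since 3484 < 4500, the ceiling is binding.
At p = 3484: qd = 20674 - 2·3484 = 13706 and qs = 6·3484 - 15326 = 5578.
Consumer surplus without the control is ½ · (10337 - 4500) · 11674 = 34070569.
With the ceiling, 5578 units are sold at 3484 (assume they go to the highest-value buyers). The demand price at q = 5578 is 7548, so CS = ½ · [(10337 - 3484) + (7548 - 3484)] · 5578 = 30447513.
Change in consumer surplus = 30447513 - 34070569 = -3623056.

-3623056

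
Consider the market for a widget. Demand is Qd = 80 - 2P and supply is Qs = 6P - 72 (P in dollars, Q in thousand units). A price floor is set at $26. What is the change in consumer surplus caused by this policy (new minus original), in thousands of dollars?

-245

Without the control the market clears where 80 - 2P = 6P - 72, i.e. P* = 19 and Q* = 42.
Since 26 > 19, the floor is binding.
At P = 26: Qd = 80 - 2·26 = 28 and Qs = 6·26 - 72 = 84.
Consumer surplus without the control is ½ · (40 - 19) · 42 = 441.
With the floor, consumers buy 28 units at 26, so CS = ½ · (40 - 26) · 28 = 196.
Change in consumer surplus = 196 - 441 = -245.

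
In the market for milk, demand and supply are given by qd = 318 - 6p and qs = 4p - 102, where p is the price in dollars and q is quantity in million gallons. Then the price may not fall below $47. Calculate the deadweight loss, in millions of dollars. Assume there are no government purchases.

Equilibrium: 318 - 6p = 4p - 102, so 420 = 10p and p* = 42, q* = 66.
Since 47 > 42, the floor is binding.
At p = 47: qd = 318 - 6·47 = 36 and qs = 4·47 - 102 = 86.
Quantity traded falls to 36. At q = 36 the demand price is (318 - 36)/6 = 47 and the supply price is (102 + 36)/4 = 34.5.
Deadweight loss = ½ · (47 - 34.5) · (66 - 36) = ½ · 12.5 · 30 = 187.5.

187.5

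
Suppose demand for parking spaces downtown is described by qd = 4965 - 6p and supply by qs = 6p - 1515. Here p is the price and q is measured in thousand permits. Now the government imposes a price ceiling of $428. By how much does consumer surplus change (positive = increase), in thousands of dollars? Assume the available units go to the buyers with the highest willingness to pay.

80304

In a free market, 4965 - 6p = 6p - 1515 gives the equilibrium p* = 540, q* = 1725.
Because the ceiling (428) lies below the market-clearing price, it is binding.
At p = 428: qd = 4965 - 6·428 = 2397 and qs = 6·428 - 1515 = 1053.
Consumer surplus without the control is ½ · (827.5 - 540) · 1725 = 247968.75.
With the ceiling, 1053 units are sold at 428 (assume they go to the highest-value buyers). The demand price at q = 1053 is 652, so CS = ½ · [(827.5 - 428) + (652 - 428)] · 1053 = 328272.75.
Change in consumer surplus = 328272.75 - 247968.75 = 80304.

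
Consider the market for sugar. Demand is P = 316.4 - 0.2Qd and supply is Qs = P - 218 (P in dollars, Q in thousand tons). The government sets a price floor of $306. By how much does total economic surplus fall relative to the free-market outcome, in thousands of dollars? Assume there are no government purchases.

Rearranging demand gives Qd = 1582 - 5P. In a free market, 1582 - 5P = P - 218 gives the equilibrium P* = 300, Q* = 82.
Because the floor (306) lies above the market-clearing price, it is binding.
At P = 306: Qd = 1582 - 5·306 = 52 and Qs = 306 - 218 = 88.
Quantity traded falls to 52. At Q = 52 the demand price is (1582 - 52)/5 = 306 and the supply price is 218 + 52 = 270.
Deadweight loss = ½ · (306 - 270) · (82 - 52) = ½ · 36 · 30 = 540.

540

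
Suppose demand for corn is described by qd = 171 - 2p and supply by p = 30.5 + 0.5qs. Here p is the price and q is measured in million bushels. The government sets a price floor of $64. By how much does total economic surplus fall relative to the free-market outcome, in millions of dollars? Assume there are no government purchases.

72

Rearranging supply gives qs = 2p - 61. In a free market, 171 - 2p = 2p - 61 gives the equilibrium p* = 58, q* = 55.
Because the floor (64) lies above the market-clearing price, it is binding.
At p = 64: qd = 171 - 2·64 = 43 and qs = 2·64 - 61 = 67.
Quantity traded falls to 43. At q = 43 the demand price is (171 - 43)/2 = 64 and the supply price is (61 + 43)/2 = 52.
Deadweight loss = ½ · (64 - 52) · (55 - 43) = ½ · 12 · 12 = 72.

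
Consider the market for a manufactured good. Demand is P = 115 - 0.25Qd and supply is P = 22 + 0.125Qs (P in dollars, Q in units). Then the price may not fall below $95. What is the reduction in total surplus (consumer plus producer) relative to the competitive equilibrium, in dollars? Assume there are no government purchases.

5292

Rearranging demand gives Qd = 460 - 4P; rearranging supply gives Qs = 8P - 176. Without the control the market clears where 460 - 4P = 8P - 176, i.e. P* = 53 and Q* = 248.
The floor of 95 is above the equilibrium price 53, so it binds.
At P = 95: Qd = 460 - 4·95 = 80 and Qs = 8·95 - 176 = 584.
Quantity traded falls to 80. At Q = 80 the demand price is (460 - 80)/4 = 95 and the supply price is (176 + 80)/8 = 32.
Deadweight loss = ½ · (95 - 32) · (248 - 80) = ½ · 63 · 168 = 5292.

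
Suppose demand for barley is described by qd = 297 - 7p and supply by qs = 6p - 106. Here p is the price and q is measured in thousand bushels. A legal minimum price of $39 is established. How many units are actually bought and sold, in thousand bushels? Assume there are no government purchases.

24

Setting quantity demanded equal to quantity supplied, 297 - 7p = 6p - 106, gives p* = 31 and q* = 80.
Because the floor (39) lies above the market-clearing price, it is binding.
At p = 39: qd = 297 - 7·39 = 24 and qs = 6·39 - 106 = 128.
The quantity actually transacted is the short side, demand: 24.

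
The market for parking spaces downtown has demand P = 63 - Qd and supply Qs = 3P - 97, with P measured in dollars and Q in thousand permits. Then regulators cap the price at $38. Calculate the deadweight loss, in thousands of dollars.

Rearranging demand gives Qd = 63 - P. Setting quantity demanded equal to quantity supplied, 63 - P = 3P - 97, gives P* = 40 and Q* = 23.
Because the ceiling (38) lies below the market-clearing price, it is binding.
At P = 38: Qd = 63 - 38 = 25 and Qs = 3·38 - 97 = 17.
Quantity traded falls to 17. At Q = 17 the demand price is 63 - 17 = 46 and the supply price is (97 + 17)/3 = 38.
Deadweight loss = ½ · (46 - 38) · (23 - 17) = ½ · 8 · 6 = 24.

24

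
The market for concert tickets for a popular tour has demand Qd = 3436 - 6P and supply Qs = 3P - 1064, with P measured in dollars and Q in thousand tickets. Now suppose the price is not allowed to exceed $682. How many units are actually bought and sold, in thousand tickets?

436

Without the control the market clears where 3436 - 6P = 3P - 1064, i.e. P* = 500 and Q* = 436.
The ceiling of 682 is above the equilibrium price 500, so it is not binding; the market clears at P* = 500, Q* = 436.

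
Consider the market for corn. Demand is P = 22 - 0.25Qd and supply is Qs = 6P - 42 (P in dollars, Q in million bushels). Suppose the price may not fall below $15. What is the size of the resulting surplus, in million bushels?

20

Rearranging demand gives Qd = 88 - 4P. Equilibrium: 88 - 4P = 6P - 42, so 130 = 10P and P* = 13, Q* = 36.
The floor of 15 is above the equilibrium price 13, so it binds.
At P = 15: Qd = 88 - 4·15 = 28 and Qs = 6·15 - 42 = 48.
Surplus = Qs - Qd = 48 - 28 = 20.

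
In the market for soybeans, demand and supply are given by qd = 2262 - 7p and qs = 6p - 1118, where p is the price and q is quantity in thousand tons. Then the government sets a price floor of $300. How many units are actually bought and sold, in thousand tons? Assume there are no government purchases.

162

In a free market, 2262 - 7p = 6p - 1118 gives the equilibrium p* = 260, q* = 442.
The floor of 300 is above the equilibrium price 260, so it binds.
At p = 300: qd = 2262 - 7·300 = 162 and qs = 6·300 - 1118 = 682.
The quantity actually transacted is the short side, demand: 162.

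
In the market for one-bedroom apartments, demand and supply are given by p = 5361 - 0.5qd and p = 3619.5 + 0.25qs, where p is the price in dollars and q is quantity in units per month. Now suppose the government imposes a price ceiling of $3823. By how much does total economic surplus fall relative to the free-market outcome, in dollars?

Rearranging demand gives qd = 10722 - 2p; rearranging supply gives qs = 4p - 14478. In a free market, 10722 - 2p = 4p - 14478 gives the equilibrium p* = 4200, q* = 2322.
Because the ceiling (3823) lies below the market-clearing price, it is binding.
At p = 3823: qd = 10722 - 2·3823 = 3076 and qs = 4·3823 - 14478 = 814.
Quantity traded falls to 814. At q = 814 the demand price is (10722 - 814)/2 = 4954 and the supply price is (14478 + 814)/4 = 3823.
Deadweight loss = ½ · (4954 - 3823) · (2322 - 814) = ½ · 1131 · 1508 = 852774.

852774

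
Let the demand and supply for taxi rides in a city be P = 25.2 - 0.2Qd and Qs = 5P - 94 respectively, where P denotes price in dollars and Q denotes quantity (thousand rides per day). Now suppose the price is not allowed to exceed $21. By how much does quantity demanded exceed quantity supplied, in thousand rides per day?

10

Rearranging demand gives Qd = 126 - 5P. In a free market, 126 - 5P = 5P - 94 gives the equilibrium P* = 22, Q* = 16.
The ceiling of 21 is below the equilibrium price 22, so it binds.
At P = 21: Qd = 126 - 5·21 = 21 and Qs = 5·21 - 94 = 11.
Shortage = Qd - Qs = 21 - 11 = 10.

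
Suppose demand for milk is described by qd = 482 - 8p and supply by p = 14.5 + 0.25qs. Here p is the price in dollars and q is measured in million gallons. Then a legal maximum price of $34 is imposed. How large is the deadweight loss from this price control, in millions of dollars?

363

Rearranging supply gives qs = 4p - 58. Setting quantity demanded equal to quantity supplied, 482 - 8p = 4p - 58, gives p* = 45 and q* = 122.
The ceiling of 34 is below the equilibrium price 45, so it binds.
At p = 34: qd = 482 - 8·34 = 210 and qs = 4·34 - 58 = 78.
Quantity traded falls to 78. At q = 78 the demand price is (482 - 78)/8 = 50.5 and the supply price is (58 + 78)/4 = 34.
Deadweight loss = ½ · (50.5 - 34) · (122 - 78) = ½ · 16.5 · 44 = 363.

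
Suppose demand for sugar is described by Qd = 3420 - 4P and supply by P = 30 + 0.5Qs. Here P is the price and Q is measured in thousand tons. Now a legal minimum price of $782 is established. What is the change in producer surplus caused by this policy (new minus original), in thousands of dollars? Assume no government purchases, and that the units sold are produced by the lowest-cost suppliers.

Rearranging supply gives Qs = 2P - 60. Equilibrium: 3420 - 4P = 2P - 60, so 3480 = 6P and P* = 580, Q* = 1100.
Since 782 > 580, the floor is binding.
At P = 782: Qd = 3420 - 4·782 = 292 and Qs = 2·782 - 60 = 1504.
Producer surplus without the control is ½ · (580 - 30) · 1100 = 302500.
With the floor, 292 units are sold at 782. The supply price at Q = 292 is 176, so PS = ½ · [(782 - 30) + (782 - 176)] · 292 = 198268.
Change in producer surplus = 198268 - 302500 = -104232.

-104232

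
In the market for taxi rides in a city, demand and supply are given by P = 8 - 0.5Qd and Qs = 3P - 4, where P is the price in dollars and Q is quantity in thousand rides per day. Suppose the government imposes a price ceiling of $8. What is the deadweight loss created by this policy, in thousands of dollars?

Rearranging demand gives Qd = 16 - 2P. Setting quantity demanded equal to quantity supplied, 16 - 2P = 3P - 4, gives P* = 4 and Q* = 8.
Since 8 is above P* = 4, the ceiling does not bind and the free-market outcome prevails.
Since the control does not bind, no trades are prevented and deadweight loss is zero.

0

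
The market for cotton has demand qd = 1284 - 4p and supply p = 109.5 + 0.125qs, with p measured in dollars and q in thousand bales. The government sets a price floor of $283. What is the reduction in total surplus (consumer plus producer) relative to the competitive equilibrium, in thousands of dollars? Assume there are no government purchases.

31827

Rearranging supply gives qs = 8p - 876. Setting quantity demanded equal to quantity supplied, 1284 - 4p = 8p - 876, gives p* = 180 and q* = 564.
Because the floor (283) lies above the market-clearing price, it is binding.
At p = 283: qd = 1284 - 4·283 = 152 and qs = 8·283 - 876 = 1388.
Quantity traded falls to 152. At q = 152 the demand price is (1284 - 152)/4 = 283 and the supply price is (876 + 152)/8 = 128.5.
Deadweight loss = ½ · (283 - 128.5) · (564 - 152) = ½ · 154.5 · 412 = 31827.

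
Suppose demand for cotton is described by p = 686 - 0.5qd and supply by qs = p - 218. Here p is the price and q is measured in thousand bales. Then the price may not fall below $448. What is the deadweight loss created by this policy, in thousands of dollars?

0

Rearranging demand gives qd = 1372 - 2p. In a free market, 1372 - 2p = p - 218 gives the equilibrium p* = 530, q* = 312.
The floor of 448 is below the equilibrium price 530, so it is not binding; the market clears at p* = 530, q* = 312.
Since the control does not bind, no trades are prevented and deadweight loss is zero.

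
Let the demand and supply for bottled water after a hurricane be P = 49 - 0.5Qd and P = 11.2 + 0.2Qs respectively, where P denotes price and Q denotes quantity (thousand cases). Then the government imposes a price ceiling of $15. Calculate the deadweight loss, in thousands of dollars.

428.75

Rearranging demand gives Qd = 98 - 2P; rearranging supply gives Qs = 5P - 56. In a free market, 98 - 2P = 5P - 56 gives the equilibrium P* = 22, Q* = 54.
Since 15 < 22, the ceiling is binding.
At P = 15: Qd = 98 - 2·15 = 68 and Qs = 5·15 - 56 = 19.
Quantity traded falls to 19. At Q = 19 the demand price is (98 - 19)/2 = 39.5 and the supply price is (56 + 19)/5 = 15.
Deadweight loss = ½ · (39.5 - 15) · (54 - 19) = ½ · 24.5 · 35 = 428.75.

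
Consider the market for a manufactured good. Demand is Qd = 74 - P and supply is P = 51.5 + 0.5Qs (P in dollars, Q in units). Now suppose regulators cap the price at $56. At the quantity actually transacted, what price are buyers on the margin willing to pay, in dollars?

65

Rearranging supply gives Qs = 2P - 103. Equilibrium: 74 - P = 2P - 103, so 177 = 3P and P* = 59, Q* = 15.
Because the ceiling (56) lies below the market-clearing price, it is binding.
At P = 56: Qd = 74 - 56 = 18 and Qs = 2·56 - 103 = 9.
Only 9 units reach the market. On the demand curve, the marginal buyer's willingness to pay at Q = 9 is (74 - 9) = 65.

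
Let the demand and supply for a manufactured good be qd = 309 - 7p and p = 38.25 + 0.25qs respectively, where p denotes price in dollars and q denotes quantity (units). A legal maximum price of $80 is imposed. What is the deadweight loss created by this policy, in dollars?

Rearranging supply gives qs = 4p - 153. Setting quantity demanded equal to quantity supplied, 309 - 7p = 4p - 153, gives p* = 42 and q* = 15.
The ceiling of 80 is above the equilibrium price 42, so it is not binding; the market clears at p* = 42, q* = 15.
Since the control does not bind, no trades are prevented and deadweight loss is zero.

0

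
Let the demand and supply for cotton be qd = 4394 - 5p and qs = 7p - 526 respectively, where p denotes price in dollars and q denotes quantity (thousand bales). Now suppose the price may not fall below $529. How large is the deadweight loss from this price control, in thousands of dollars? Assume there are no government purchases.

In a free market, 4394 - 5p = 7p - 526 gives the equilibrium p* = 410, q* = 2344.
Since 529 > 410, the floor is binding.
At p = 529: qd = 4394 - 5·529 = 1749 and qs = 7·529 - 526 = 3177.
Quantity traded falls to 1749. At q = 1749 the demand price is (4394 - 1749)/5 = 529 and the supply price is (526 + 1749)/7 = 325.
Deadweight loss = ½ · (529 - 325) · (2344 - 1749) = ½ · 204 · 595 = 60690.

60690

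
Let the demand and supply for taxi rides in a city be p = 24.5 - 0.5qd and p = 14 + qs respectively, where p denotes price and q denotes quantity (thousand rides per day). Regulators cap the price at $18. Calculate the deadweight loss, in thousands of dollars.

Rearranging demand gives qd = 49 - 2p; rearranging supply gives qs = p - 14. In a free market, 49 - 2p = p - 14 gives the equilibrium p* = 21, q* = 7.
Because the ceiling (18) lies below the market-clearing price, it is binding.
At p = 18: qd = 49 - 2·18 = 13 and qs = 18 - 14 = 4.
Quantity traded falls to 4. At q = 4 the demand price is (49 - 4)/2 = 22.5 and the supply price is 14 + 4 = 18.
Deadweight loss = ½ · (22.5 - 18) · (7 - 4) = ½ · 4.5 · 3 = 6.75.

6.75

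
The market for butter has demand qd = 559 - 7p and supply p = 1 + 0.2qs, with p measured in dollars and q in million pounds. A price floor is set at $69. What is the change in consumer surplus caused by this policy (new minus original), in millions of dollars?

-3366

Rearranging supply gives qs = 5p - 5. In a free market, 559 - 7p = 5p - 5 gives the equilibrium p* = 47, q* = 230.
Because the floor (69) lies above the market-clearing price, it is binding.
At p = 69: qd = 559 - 7·69 = 76 and qs = 5·69 - 5 = 340.
Consumer surplus without the control is ½ · (559/7 - 47) · 230 = 26450/7.
With the floor, consumers buy 76 units at 69, so CS = ½ · (559/7 - 69) · 76 = 2888/7.
Change in consumer surplus = 2888/7 - 26450/7 = -3366.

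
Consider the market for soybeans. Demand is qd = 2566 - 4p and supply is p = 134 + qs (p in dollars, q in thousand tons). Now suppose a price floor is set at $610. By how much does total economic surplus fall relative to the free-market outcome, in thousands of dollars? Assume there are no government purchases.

49000

Rearranging supply gives qs = p - 134. Equilibrium: 2566 - 4p = p - 134, so 2700 = 5p and p* = 540, q* = 406.
The floor of 610 is above the equilibrium price 540, so it binds.
At p = 610: qd = 2566 - 4·610 = 126 and qs = 610 - 134 = 476.
Quantity traded falls to 126. At q = 126 the demand price is (2566 - 126)/4 = 610 and the supply price is 134 + 126 = 260.
Deadweight loss = ½ · (610 - 260) · (406 - 126) = ½ · 350 · 280 = 49000.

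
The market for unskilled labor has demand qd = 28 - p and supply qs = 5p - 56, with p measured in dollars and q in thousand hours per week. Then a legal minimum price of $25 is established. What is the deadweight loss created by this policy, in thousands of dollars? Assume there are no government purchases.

Equilibrium: 28 - p = 5p - 56, so 84 = 6p and p* = 14, q* = 14.
The floor of 25 is above the equilibrium price 14, so it binds.
At p = 25: qd = 28 - 25 = 3 and qs = 5·25 - 56 = 69.
Quantity traded falls to 3. At q = 3 the demand price is 28 - 3 = 25 and the supply price is (56 + 3)/5 = 11.8.
Deadweight loss = ½ · (25 - 11.8) · (14 - 3) = ½ · 13.2 · 11 = 72.6.

72.6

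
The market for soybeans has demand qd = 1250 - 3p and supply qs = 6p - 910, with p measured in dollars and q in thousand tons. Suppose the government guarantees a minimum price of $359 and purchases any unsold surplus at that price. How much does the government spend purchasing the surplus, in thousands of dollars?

Equilibrium: 1250 - 3p = 6p - 910, so 2160 = 9p and p* = 240, q* = 530.
Since 359 > 240, the floor is binding.
At p = 359: qd = 1250 - 3·359 = 173 and qs = 6·359 - 910 = 1244.
Surplus = qs - qd = 1071.
Government expenditure = surplus × support price = 1071 × 359 = 384489.

384489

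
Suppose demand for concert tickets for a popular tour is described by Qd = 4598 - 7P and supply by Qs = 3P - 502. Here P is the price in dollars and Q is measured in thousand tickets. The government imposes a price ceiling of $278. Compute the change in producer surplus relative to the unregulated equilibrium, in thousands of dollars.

Setting quantity demanded equal to quantity supplied, 4598 - 7P = 3P - 502, gives P* = 510 and Q* = 1028.
The ceiling of 278 is below the equilibrium price 510, so it binds.
At P = 278: Qd = 4598 - 7·278 = 2652 and Qs = 3·278 - 502 = 332.
Producer surplus without the control is ½ · (510 - 502/3) · 1028 = 528392/3.
With the ceiling, producers sell 332 units at 278, so PS = ½ · (278 - 502/3) · 332 = 55112/3.
Change in producer surplus = 55112/3 - 528392/3 = -157760.

-157760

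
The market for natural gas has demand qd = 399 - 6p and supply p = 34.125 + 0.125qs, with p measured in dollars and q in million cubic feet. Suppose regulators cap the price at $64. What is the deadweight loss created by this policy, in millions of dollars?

0

Rearranging supply gives qs = 8p - 273. Setting quantity demanded equal to quantity supplied, 399 - 6p = 8p - 273, gives p* = 48 and q* = 111.
The ceiling of 64 is above the equilibrium price 48, so it is not binding; the market clears at p* = 48, q* = 111.
Since the control does not bind, no trades are prevented and deadweight loss is zero.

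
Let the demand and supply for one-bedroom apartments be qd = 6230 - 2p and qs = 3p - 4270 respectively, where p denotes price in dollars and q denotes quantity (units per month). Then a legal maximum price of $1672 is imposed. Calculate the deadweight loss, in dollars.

In a free market, 6230 - 2p = 3p - 4270 gives the equilibrium p* = 2100, q* = 2030.
Since 1672 < 2100, the ceiling is binding.
At p = 1672: qd = 6230 - 2·1672 = 2886 and qs = 3·1672 - 4270 = 746.
Quantity traded falls to 746. At q = 746 the demand price is (6230 - 746)/2 = 2742 and the supply price is (4270 + 746)/3 = 1672.
Deadweight loss = ½ · (2742 - 1672) · (2030 - 746) = ½ · 1070 · 1284 = 686940.

686940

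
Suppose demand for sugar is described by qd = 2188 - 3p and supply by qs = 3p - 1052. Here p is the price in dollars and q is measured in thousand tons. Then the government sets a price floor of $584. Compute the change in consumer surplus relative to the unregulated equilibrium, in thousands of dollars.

-22088

Equilibrium: 2188 - 3p = 3p - 1052, so 3240 = 6p and p* = 540, q* = 568.
The floor of 584 is above the equilibrium price 540, so it binds.
At p = 584: qd = 2188 - 3·584 = 436 and qs = 3·584 - 1052 = 700.
Consumer surplus without the control is ½ · (2188/3 - 540) · 568 = 161312/3.
With the floor, consumers buy 436 units at 584, so CS = ½ · (2188/3 - 584) · 436 = 95048/3.
Change in consumer surplus = 95048/3 - 161312/3 = -22088.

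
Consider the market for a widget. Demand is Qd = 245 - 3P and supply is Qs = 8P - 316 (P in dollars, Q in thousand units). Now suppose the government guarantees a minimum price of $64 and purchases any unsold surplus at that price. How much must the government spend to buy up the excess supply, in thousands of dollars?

9152

Without the control the market clears where 245 - 3P = 8P - 316, i.e. P* = 51 and Q* = 92.
Since 64 > 51, the floor is binding.
At P = 64: Qd = 245 - 3·64 = 53 and Qs = 8·64 - 316 = 196.
Surplus = Qs - Qd = 143.
Government expenditure = surplus × support price = 143 × 64 = 9152.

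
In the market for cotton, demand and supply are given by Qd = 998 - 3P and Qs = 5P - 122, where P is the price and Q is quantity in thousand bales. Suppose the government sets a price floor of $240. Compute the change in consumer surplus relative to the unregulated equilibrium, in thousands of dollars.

In a free market, 998 - 3P = 5P - 122 gives the equilibrium P* = 140, Q* = 578.
The floor of 240 is above the equilibrium price 140, so it binds.
At P = 240: Qd = 998 - 3·240 = 278 and Qs = 5·240 - 122 = 1078.
Consumer surplus without the control is ½ · (998/3 - 140) · 578 = 167042/3.
With the floor, consumers buy 278 units at 240, so CS = ½ · (998/3 - 240) · 278 = 38642/3.
Change in consumer surplus = 38642/3 - 167042/3 = -42800.

-42800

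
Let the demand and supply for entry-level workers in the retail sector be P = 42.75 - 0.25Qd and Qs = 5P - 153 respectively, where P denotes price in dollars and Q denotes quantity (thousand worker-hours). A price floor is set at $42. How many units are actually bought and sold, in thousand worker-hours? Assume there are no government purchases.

3

Rearranging demand gives Qd = 171 - 4P. Without the control the market clears where 171 - 4P = 5P - 153, i.e. P* = 36 and Q* = 27.
Because the floor (42) lies above the market-clearing price, it is binding.
At P = 42: Qd = 171 - 4·42 = 3 and Qs = 5·42 - 153 = 57.
The quantity actually transacted is the short side, demand: 3.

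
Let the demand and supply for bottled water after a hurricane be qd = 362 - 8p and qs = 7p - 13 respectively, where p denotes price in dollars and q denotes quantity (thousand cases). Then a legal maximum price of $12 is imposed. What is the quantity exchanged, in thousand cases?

71

In a free market, 362 - 8p = 7p - 13 gives the equilibrium p* = 25, q* = 162.
The ceiling of 12 is below the equilibrium price 25, so it binds.
At p = 12: qd = 362 - 8·12 = 266 and qs = 7·12 - 13 = 71.
The quantity actually transacted is the short side, supply: 71.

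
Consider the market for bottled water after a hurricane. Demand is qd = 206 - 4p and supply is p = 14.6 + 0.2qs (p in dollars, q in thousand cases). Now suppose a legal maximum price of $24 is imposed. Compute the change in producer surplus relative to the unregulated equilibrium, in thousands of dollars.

Rearranging supply gives qs = 5p - 73. Setting quantity demanded equal to quantity supplied, 206 - 4p = 5p - 73, gives p* = 31 and q* = 82.
Because the ceiling (24) lies below the market-clearing price, it is binding.
At p = 24: qd = 206 - 4·24 = 110 and qs = 5·24 - 73 = 47.
Producer surplus without the control is ½ · (31 - 14.6) · 82 = 672.4.
With the ceiling, producers sell 47 units at 24, so PS = ½ · (24 - 14.6) · 47 = 220.9.
Change in producer surplus = 220.9 - 672.4 = -451.5.

-451.5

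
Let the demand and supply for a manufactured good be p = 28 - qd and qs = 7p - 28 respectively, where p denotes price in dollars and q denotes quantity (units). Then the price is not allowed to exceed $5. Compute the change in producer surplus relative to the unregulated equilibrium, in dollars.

-28

Rearranging demand gives qd = 28 - p. Equilibrium: 28 - p = 7p - 28, so 56 = 8p and p* = 7, q* = 21.
The ceiling of 5 is below the equilibrium price 7, so it binds.
At p = 5: qd = 28 - 5 = 23 and qs = 7·5 - 28 = 7.
Producer surplus without the control is ½ · (7 - 4) · 21 = 31.5.
With the ceiling, producers sell 7 units at 5, so PS = ½ · (5 - 4) · 7 = 3.5.
Change in producer surplus = 3.5 - 31.5 = -28.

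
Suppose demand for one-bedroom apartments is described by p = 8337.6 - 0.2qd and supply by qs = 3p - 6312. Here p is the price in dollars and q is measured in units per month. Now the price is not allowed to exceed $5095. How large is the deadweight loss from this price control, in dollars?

1965660

Rearranging demand gives qd = 41688 - 5p. In a free market, 41688 - 5p = 3p - 6312 gives the equilibrium p* = 6000, q* = 11688.
The ceiling of 5095 is below the equilibrium price 6000, so it binds.
At p = 5095: qd = 41688 - 5·5095 = 16213 and qs = 3·5095 - 6312 = 8973.
Quantity traded falls to 8973. At q = 8973 the demand price is (41688 - 8973)/5 = 6543 and the supply price is (6312 + 8973)/3 = 5095.
Deadweight loss = ½ · (6543 - 5095) · (11688 - 8973) = ½ · 1448 · 2715 = 1965660.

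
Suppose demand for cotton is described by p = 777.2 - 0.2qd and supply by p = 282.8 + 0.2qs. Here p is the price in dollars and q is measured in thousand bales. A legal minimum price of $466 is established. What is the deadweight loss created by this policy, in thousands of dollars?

Rearranging demand gives qd = 3886 - 5p; rearranging supply gives qs = 5p - 1414. Setting quantity demanded equal to quantity supplied, 3886 - 5p = 5p - 1414, gives p* = 530 and q* = 1236.
Since 466 is below p* = 530, the floor does not bind and the free-market outcome prevails.
Since the control does not bind, no trades are prevented and deadweight loss is zero.

0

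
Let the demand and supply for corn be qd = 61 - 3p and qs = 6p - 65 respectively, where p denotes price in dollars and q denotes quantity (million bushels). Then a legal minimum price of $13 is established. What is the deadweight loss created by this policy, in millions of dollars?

0

Setting quantity demanded equal to quantity supplied, 61 - 3p = 6p - 65, gives p* = 14 and q* = 19.
The floor of 13 is below the equilibrium price 14, so it is not binding; the market clears at p* = 14, q* = 19.
Since the control does not bind, no trades are prevented and deadweight loss is zero.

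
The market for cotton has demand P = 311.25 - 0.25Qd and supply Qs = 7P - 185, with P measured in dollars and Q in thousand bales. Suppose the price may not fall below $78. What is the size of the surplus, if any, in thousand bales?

Rearranging demand gives Qd = 1245 - 4P. In a free market, 1245 - 4P = 7P - 185 gives the equilibrium P* = 130, Q* = 725.
Since 78 is below P* = 130, the floor does not bind and the free-market outcome prevails.
Since the control does not bind, there is no surplus.

0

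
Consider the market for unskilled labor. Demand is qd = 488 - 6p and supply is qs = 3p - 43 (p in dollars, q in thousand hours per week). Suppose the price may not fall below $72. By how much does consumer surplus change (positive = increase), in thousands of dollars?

-1235

Equilibrium: 488 - 6p = 3p - 43, so 531 = 9p and p* = 59, q* = 134.
Because the floor (72) lies above the market-clearing price, it is binding.
At p = 72: qd = 488 - 6·72 = 56 and qs = 3·72 - 43 = 173.
Consumer surplus without the control is ½ · (244/3 - 59) · 134 = 4489/3.
With the floor, consumers buy 56 units at 72, so CS = ½ · (244/3 - 72) · 56 = 784/3.
Change in consumer surplus = 784/3 - 4489/3 = -1235.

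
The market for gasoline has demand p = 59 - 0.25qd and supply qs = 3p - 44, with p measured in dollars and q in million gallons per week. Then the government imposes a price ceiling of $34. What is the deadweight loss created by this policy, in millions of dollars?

94.5

Rearranging demand gives qd = 236 - 4p. In a free market, 236 - 4p = 3p - 44 gives the equilibrium p* = 40, q* = 76.
Because the ceiling (34) lies below the market-clearing price, it is binding.
At p = 34: qd = 236 - 4·34 = 100 and qs = 3·34 - 44 = 58.
Quantity traded falls to 58. At q = 58 the demand price is (236 - 58)/4 = 44.5 and the supply price is (44 + 58)/3 = 34.
Deadweight loss = ½ · (44.5 - 34) · (76 - 58) = ½ · 10.5 · 18 = 94.5.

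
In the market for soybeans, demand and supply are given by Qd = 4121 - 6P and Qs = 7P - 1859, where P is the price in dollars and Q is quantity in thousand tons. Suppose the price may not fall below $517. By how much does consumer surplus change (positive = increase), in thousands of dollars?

-67830

Setting quantity demanded equal to quantity supplied, 4121 - 6P = 7P - 1859, gives P* = 460 and Q* = 1361.
Since 517 > 460, the floor is binding.
At P = 517: Qd = 4121 - 6·517 = 1019 and Qs = 7·517 - 1859 = 1760.
Consumer surplus without the control is ½ · (4121/6 - 460) · 1361 = 1852321/12.
With the floor, consumers buy 1019 units at 517, so CS = ½ · (4121/6 - 517) · 1019 = 1038361/12.
Change in consumer surplus = 1038361/12 - 1852321/12 = -67830.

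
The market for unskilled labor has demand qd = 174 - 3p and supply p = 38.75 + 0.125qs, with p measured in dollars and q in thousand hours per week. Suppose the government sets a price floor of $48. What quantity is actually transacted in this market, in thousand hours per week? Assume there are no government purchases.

30

Rearranging supply gives qs = 8p - 310. Setting quantity demanded equal to quantity supplied, 174 - 3p = 8p - 310, gives p* = 44 and q* = 42.
Since 48 > 44, the floor is binding.
At p = 48: qd = 174 - 3·48 = 30 and qs = 8·48 - 310 = 74.
The quantity actually transacted is the short side, demand: 30.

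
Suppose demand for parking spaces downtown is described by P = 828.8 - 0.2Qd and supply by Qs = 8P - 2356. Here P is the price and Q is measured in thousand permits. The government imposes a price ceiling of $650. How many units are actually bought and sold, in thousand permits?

Rearranging demand gives Qd = 4144 - 5P. Without the control the market clears where 4144 - 5P = 8P - 2356, i.e. P* = 500 and Q* = 1644.
Since 650 is above P* = 500, the ceiling does not bind and the free-market outcome prevails.

1644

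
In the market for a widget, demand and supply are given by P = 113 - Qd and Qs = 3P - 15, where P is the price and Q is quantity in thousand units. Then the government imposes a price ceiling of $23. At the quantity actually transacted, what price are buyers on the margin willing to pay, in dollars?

Rearranging demand gives Qd = 113 - P. Setting quantity demanded equal to quantity supplied, 113 - P = 3P - 15, gives P* = 32 and Q* = 81.
The ceiling of 23 is below the equilibrium price 32, so it binds.
At P = 23: Qd = 113 - 23 = 90 and Qs = 3·23 - 15 = 54.
Only 54 units reach the market. On the demand curve, the marginal buyer's willingness to pay at Q = 54 is (113 - 54) = 59.

59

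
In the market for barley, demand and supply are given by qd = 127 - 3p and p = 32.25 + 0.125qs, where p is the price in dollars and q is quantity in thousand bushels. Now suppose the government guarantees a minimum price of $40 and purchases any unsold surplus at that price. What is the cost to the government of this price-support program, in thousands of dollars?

Rearranging supply gives qs = 8p - 258. Without the control the market clears where 127 - 3p = 8p - 258, i.e. p* = 35 and q* = 22.
Because the floor (40) lies above the market-clearing price, it is binding.
At p = 40: qd = 127 - 3·40 = 7 and qs = 8·40 - 258 = 62.
Surplus = qs - qd = 55.
Government expenditure = surplus × support price = 55 × 40 = 2200.

2200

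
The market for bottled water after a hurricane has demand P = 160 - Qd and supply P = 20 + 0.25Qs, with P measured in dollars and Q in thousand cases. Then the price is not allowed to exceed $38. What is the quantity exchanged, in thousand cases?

Rearranging demand gives Qd = 160 - P; rearranging supply gives Qs = 4P - 80. Without the control the market clears where 160 - P = 4P - 80, i.e. P* = 48 and Q* = 112.
The ceiling of 38 is below the equilibrium price 48, so it binds.
At P = 38: Qd = 160 - 38 = 122 and Qs = 4·38 - 80 = 72.
The quantity actually transacted is the short side, supply: 72.

72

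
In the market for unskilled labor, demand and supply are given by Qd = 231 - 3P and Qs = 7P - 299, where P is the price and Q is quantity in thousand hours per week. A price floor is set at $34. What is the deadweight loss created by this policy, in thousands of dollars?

0

Setting quantity demanded equal to quantity supplied, 231 - 3P = 7P - 299, gives P* = 53 and Q* = 72.
Since 34 is below P* = 53, the floor does not bind and the free-market outcome prevails.
Since the control does not bind, no trades are prevented and deadweight loss is zero.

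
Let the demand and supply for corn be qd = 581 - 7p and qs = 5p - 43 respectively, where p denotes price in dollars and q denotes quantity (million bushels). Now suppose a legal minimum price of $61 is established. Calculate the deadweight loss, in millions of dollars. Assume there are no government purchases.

Without the control the market clears where 581 - 7p = 5p - 43, i.e. p* = 52 and q* = 217.
Because the floor (61) lies above the market-clearing price, it is binding.
At p = 61: qd = 581 - 7·61 = 154 and qs = 5·61 - 43 = 262.
Quantity traded falls to 154. At q = 154 the demand price is (581 - 154)/7 = 61 and the supply price is (43 + 154)/5 = 39.4.
Deadweight loss = ½ · (61 - 39.4) · (217 - 154) = ½ · 21.6 · 63 = 680.4.

680.4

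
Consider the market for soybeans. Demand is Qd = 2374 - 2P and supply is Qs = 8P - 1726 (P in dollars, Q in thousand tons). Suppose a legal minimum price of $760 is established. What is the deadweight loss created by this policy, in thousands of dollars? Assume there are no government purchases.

153125

In a free market, 2374 - 2P = 8P - 1726 gives the equilibrium P* = 410, Q* = 1554.
Because the floor (760) lies above the market-clearing price, it is binding.
At P = 760: Qd = 2374 - 2·760 = 854 and Qs = 8·760 - 1726 = 4354.
Quantity traded falls to 854. At Q = 854 the demand price is (2374 - 854)/2 = 760 and the supply price is (1726 + 854)/8 = 322.5.
Deadweight loss = ½ · (760 - 322.5) · (1554 - 854) = ½ · 437.5 · 700 = 153125.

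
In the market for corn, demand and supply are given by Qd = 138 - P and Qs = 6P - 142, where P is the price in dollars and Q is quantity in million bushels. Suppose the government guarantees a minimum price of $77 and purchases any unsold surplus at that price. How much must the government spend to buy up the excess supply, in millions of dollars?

In a free market, 138 - P = 6P - 142 gives the equilibrium P* = 40, Q* = 98.
Since 77 > 40, the floor is binding.
At P = 77: Qd = 138 - 77 = 61 and Qs = 6·77 - 142 = 320.
Surplus = Qs - Qd = 259.
Government expenditure = surplus × support price = 259 × 77 = 19943.

19943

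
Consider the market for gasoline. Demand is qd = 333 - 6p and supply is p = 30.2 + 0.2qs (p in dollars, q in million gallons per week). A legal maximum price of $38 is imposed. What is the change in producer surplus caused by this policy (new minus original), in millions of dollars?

Rearranging supply gives qs = 5p - 151. Without the control the market clears where 333 - 6p = 5p - 151, i.e. p* = 44 and q* = 69.
Since 38 < 44, the ceiling is binding.
At p = 38: qd = 333 - 6·38 = 105 and qs = 5·38 - 151 = 39.
Producer surplus without the control is ½ · (44 - 30.2) · 69 = 476.1.
With the ceiling, producers sell 39 units at 38, so PS = ½ · (38 - 30.2) · 39 = 152.1.
Change in producer surplus = 152.1 - 476.1 = -324.

-324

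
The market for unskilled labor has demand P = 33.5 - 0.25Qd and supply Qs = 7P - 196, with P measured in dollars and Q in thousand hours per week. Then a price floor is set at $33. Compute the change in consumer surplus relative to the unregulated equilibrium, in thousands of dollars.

-24

Rearranging demand gives Qd = 134 - 4P. Setting quantity demanded equal to quantity supplied, 134 - 4P = 7P - 196, gives P* = 30 and Q* = 14.
The floor of 33 is above the equilibrium price 30, so it binds.
At P = 33: Qd = 134 - 4·33 = 2 and Qs = 7·33 - 196 = 35.
Consumer surplus without the control is ½ · (33.5 - 30) · 14 = 24.5.
With the floor, consumers buy 2 units at 33, so CS = ½ · (33.5 - 33) · 2 = 0.5.
Change in consumer surplus = 0.5 - 24.5 = -24.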